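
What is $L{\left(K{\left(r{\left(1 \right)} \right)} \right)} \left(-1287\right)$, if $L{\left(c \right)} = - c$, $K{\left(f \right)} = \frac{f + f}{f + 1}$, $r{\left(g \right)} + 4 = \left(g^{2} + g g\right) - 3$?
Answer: $\frac{6435}{2} \approx 3217.5$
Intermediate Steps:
$r{\left(g \right)} = -7 + 2 g^{2}$ ($r{\left(g \right)} = -4 - \left(3 - g^{2} - g g\right) = -4 + \left(\left(g^{2} + g^{2}\right) - 3\right) = -4 + \left(2 g^{2} - 3\right) = -4 + \left(-3 + 2 g^{2}\right) = -7 + 2 g^{2}$)
$K{\left(f \right)} = \frac{2 f}{1 + f}$
$L{\left(K{\left(r{\left(1 \right)} \right)} \right)} \left(-1287\right) = - \frac{2 \left(-7 + 2 \cdot 1^{2}\right)}{1 - \left(7 - 2 \cdot 1^{2}\right)} \left(-1287\right) = - \frac{2 \left(-7 + 2 \cdot 1\right)}{1 + \left(-7 + 2 \cdot 1\right)} \left(-1287\right) = - \frac{2 \left(-7 + 2\right)}{1 + \left(-7 + 2\right)} \left(-1287\right) = - \frac{2 \left(-5\right)}{1 - 5} \left(-1287\right) = - \frac{2 \left(-5\right)}{-4} \left(-1287\right) = - \frac{2 \left(-5\right) \left(-1\right)}{4} \left(-1287\right) = \left(-1\right) \frac{5}{2} \left(-1287\right) = \left(- \frac{5}{2}\right) \left(-1287\right) = \frac{6435}{2}$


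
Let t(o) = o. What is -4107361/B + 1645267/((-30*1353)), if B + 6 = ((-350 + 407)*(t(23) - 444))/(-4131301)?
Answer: 229573533502209329/335054335770 ≈ 6.8518e+5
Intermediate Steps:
B = -24763809/4131301 (B = -6 + ((-350 + 407)*(23 - 444))/(-4131301) = -6 + (57*(-421))*(-1/4131301) = -6 - 23997*(-1/4131301) = -6 + 23997/4131301 = -24763809/4131301 ≈ -5.9942)
-4107361/B + 1645267/((-30*1353)) = -4107361/(-24763809/4131301) + 1645267/((-30*1353)) = -4107361*(-4131301/24763809) + 1645267/(-40590) = 16968744606661/24763809 + 1645267*(-1/40590) = 16968744606661/24763809 - 1645267/40590 = 229573533502209329/335054335770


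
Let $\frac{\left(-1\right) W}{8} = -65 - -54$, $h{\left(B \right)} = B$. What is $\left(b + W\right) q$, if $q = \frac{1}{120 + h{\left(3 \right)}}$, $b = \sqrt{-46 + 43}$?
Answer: $\frac{88}{123} + \frac{i \sqrt{3}}{123} \approx 0.71545 + 0.014082 i$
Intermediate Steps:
$W = 88$ ($W = - 8 \left(-65 - -54\right) = - 8 \left(-65 + 54\right) = \left(-8\right) \left(-11\right) = 88$)
$b = i \sqrt{3}$ ($b = \sqrt{-3} = i \sqrt{3} \approx 1.732 i$)
$q = \frac{1}{123}$ ($q = \frac{1}{120 + 3} = \frac{1}{123} \approx 0.0081301$)
$\left(b + W\right) q = \left(i \sqrt{3} + 88\right) \frac{1}{123} = \left(88 + i \sqrt{3}\right) \frac{1}{123} = \frac{88}{123} + \frac{i \sqrt{3}}{123}$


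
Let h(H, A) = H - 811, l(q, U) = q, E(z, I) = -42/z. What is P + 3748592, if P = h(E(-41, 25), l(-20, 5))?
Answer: 153659063/41 ≈ 3.7478e+6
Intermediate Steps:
h(H, A) = -811 + H
P = -33209/41 (P = -811 - 42/(-41) = -811 - 42*(-1/41) = -811 + 42/41 = -33209/41 ≈ -809.98)
P + 3748592 = -33209/41 + 3748592 = 153659063/41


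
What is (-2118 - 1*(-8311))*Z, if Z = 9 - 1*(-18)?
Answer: 167211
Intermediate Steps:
Z = 27 (Z = 9 + 18 = 27)
(-2118 - 1*(-8311))*Z = (-2118 - 1*(-8311))*27 = (-2118 + 8311)*27 = 6193*27 = 167211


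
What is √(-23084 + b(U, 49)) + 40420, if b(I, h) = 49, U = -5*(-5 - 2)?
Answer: 40420 + I*√23035 ≈ 40420.0 + 151.77*I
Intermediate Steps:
U = 35 (U = -5*(-7) = 35)
√(-23084 + b(U, 49)) + 40420 = √(-23084 + 49) + 40420 = √(-23035) + 40420 = I*√23035 + 40420 = 40420 + I*√23035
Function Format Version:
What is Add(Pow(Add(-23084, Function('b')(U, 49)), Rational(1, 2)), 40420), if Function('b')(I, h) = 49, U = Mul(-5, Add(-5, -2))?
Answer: Add(40420, Mul(I, Pow(23035, Rational(1, 2)))) ≈ Add(40420., Mul(151.77, I))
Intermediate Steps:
U = 35 (U = Mul(-5, -7) = 35)
Add(Pow(Add(-23084, Function('b')(U, 49)), Rational(1, 2)), 40420) = Add(Pow(Add(-23084, 49), Rational(1, 2)), 40420) = Add(Pow(-23035, Rational(1, 2)), 40420) = Add(Mul(I, Pow(23035, Rational(1, 2))), 40420) = Add(40420, Mul(I, Pow(23035, Rational(1, 2))))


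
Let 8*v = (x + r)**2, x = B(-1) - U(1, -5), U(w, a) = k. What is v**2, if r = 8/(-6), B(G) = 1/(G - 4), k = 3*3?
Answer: 38950081/202500 ≈ 192.35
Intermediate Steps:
k = 9
U(w, a) = 9
B(G) = 1/(-4 + G)
x = -46/5 (x = 1/(-4 - 1) - 1*9 = 1/(-5) - 9 = -1/5 - 9 = -46/5 ≈ -9.2000)
r = -4/3 (r = 8*(-1/6) = -4/3 ≈ -1.3333)
v = 6241/450 (v = (-46/5 - 4/3)**2/8 = (-158/15)**2/8 = (1/8)*(24964/225) = 6241/450 ≈ 13.869)
v**2 = (6241/450)**2 = 38950081/202500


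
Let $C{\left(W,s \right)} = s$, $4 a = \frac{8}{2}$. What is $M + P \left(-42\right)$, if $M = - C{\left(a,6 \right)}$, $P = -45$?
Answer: $1884$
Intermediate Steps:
$a = 1$ ($a = \frac{8 \cdot \frac{1}{2}}{4} = \frac{1}{4} \cdot 4 = 1$)
$M = -6$ ($M = \left(-1\right) 6 = -6$)
$M + P \left(-42\right) = -6 - -1890 = -6 + 1890 = 1884$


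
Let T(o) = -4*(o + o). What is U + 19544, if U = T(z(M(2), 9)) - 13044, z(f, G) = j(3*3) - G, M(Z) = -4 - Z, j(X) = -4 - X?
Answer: 6676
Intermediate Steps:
z(f, G) = -13 - G (z(f, G) = (-4 - 3*3) - G = (-4 - 1*9) - G = (-4 - 9) - G = -13 - G)
T(o) = -8*o
U = -12868 (U = -8*(-13 - 1*9) - 13044 = -8*(-13 - 9) - 13044 = -8*(-22) - 13044 = 176 - 13044 = -12868)
U + 19544 = -12868 + 19544 = 6676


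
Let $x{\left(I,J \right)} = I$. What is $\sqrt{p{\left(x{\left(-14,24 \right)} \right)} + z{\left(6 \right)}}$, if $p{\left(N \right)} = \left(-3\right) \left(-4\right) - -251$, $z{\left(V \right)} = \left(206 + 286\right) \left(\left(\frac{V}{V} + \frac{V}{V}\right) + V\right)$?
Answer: $\sqrt{4199} \approx 64.8$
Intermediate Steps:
$z{\left(V \right)} = 984 + 492 V$ ($z{\left(V \right)} = 492 \left(\left(1 + 1\right) + V\right) = 492 \left(2 + V\right) = 984 + 492 V$)
$p{\left(N \right)} = 263$ ($p{\left(N \right)} = 12 + 251 = 263$)
$\sqrt{p{\left(x{\left(-14,24 \right)} \right)} + z{\left(6 \right)}} = \sqrt{263 + \left(984 + 492 \cdot 6\right)} = \sqrt{263 + \left(984 + 2952\right)} = \sqrt{263 + 3936} = \sqrt{4199}$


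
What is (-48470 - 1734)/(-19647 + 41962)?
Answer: -50204/22315 ≈ -2.2498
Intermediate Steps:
(-48470 - 1734)/(-19647 + 41962) = -50204/22315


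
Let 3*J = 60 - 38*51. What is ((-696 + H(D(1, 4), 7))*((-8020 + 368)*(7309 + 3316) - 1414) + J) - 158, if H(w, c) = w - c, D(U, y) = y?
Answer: 56831435102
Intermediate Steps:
J = -626 (J = (60 - 38*51)/3 = (60 - 1938)/3 = (⅓)*(-1878) = -626)
((-696 + H(D(1, 4), 7))*((-8020 + 368)*(7309 + 3316) - 1414) + J) - 158 = ((-696 + (4 - 1*7))*((-8020 + 368)*(7309 + 3316) - 1414) - 626) - 158 = ((-696 + (4 - 7))*(-7652*10625 - 1414) - 626) - 158 = ((-696 - 3)*(-81302500 - 1414) - 626) - 158 = (-699*(-81303914) - 626) - 158 = (56831435886 - 626) - 158 = 56831435260 - 158 = 56831435102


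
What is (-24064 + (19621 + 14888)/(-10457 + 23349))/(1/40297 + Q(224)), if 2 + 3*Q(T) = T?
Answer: -12500072137963/38443673268 ≈ -325.15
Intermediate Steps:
Q(T) = -⅔ + T/3
(-24064 + (19621 + 14888)/(-10457 + 23349))/(1/40297 + Q(224)) = (-24064 + (19621 + 14888)/(-10457 + 23349))/(1/40297 + (-⅔ + (⅓)*224)) = (-24064 + 34509/12892)/(1/40297 + (-⅔ + 224/3)) = (-24064 + 34509*(1/12892))/(1/40297 + 74) = (-24064 + 34509/12892)/(2981979/40297) = -310198579/12892*40297/2981979 = -12500072137963/38443673268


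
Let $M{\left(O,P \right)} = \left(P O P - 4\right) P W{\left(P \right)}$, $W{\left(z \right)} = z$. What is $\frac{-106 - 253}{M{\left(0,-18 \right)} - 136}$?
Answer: $\frac{359}{1432} \approx 0.2507$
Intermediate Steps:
$M{\left(O,P \right)} = P^{2} \left(-4 + O P^{2}\right)$ ($M{\left(O,P \right)} = \left(P O P - 4\right) P P = \left(O P P - 4\right) P P = \left(O P^{2} - 4\right) P P = \left(-4 + O P^{2}\right) P P = P \left(-4 + O P^{2}\right) P = P^{2} \left(-4 + O P^{2}\right)$)
$\frac{-106 - 253}{M{\left(0,-18 \right)} - 136} = \frac{-106 - 253}{\left(-18\right)^{2} \left(-4 + 0 \left(-18\right)^{2}\right) - 136} = - \frac{359}{324 \left(-4 + 0 \cdot 324\right) - 136} = - \frac{359}{324 \left(-4 + 0\right) - 136} = - \frac{359}{324 \left(-4\right) - 136} = - \frac{359}{-1296 - 136} = - \frac{359}{-1432} = \left(-359\right) \left(- \frac{1}{1432}\right) = \frac{359}{1432}$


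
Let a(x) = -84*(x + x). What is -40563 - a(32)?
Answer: -35187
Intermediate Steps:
a(x) = -168*x
-40563 - a(32) = -40563 - (-168)*32 = -40563 - 1*(-5376) = -40563 + 5376 = -35187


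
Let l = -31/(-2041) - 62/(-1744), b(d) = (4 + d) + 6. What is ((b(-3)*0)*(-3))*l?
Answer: 0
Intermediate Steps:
b(d) = 10 + d
l = 90303/1779752 (l = -31*(-1/2041) - 62*(-1/1744) = 31/2041 + 31/872 = 90303/1779752 ≈ 0.050739)
((b(-3)*0)*(-3))*l = (((10 - 3)*0)*(-3))*(90303/1779752) = ((7*0)*(-3))*(90303/1779752) = (0*(-3))*(90303/1779752) = 0*(90303/1779752) = 0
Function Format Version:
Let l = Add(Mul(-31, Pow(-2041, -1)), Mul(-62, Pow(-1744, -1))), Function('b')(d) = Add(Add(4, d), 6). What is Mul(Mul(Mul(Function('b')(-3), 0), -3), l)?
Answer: 0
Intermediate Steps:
Function('b')(d) = Add(10, d)
l = Rational(90303, 1779752) (l = Add(Mul(-31, Rational(-1, 2041)), Mul(-62, Rational(-1, 1744))) = Add(Rational(31, 2041), Rational(31, 872)) = Rational(90303, 1779752) ≈ 0.050739)
Mul(Mul(Mul(Function('b')(-3), 0), -3), l) = Mul(Mul(Mul(Add(10, -3), 0), -3), Rational(90303, 1779752)) = Mul(Mul(Mul(7, 0), -3), Rational(90303, 1779752)) = Mul(Mul(0, -3), Rational(90303, 1779752)) = Mul(0, Rational(90303, 1779752)) = 0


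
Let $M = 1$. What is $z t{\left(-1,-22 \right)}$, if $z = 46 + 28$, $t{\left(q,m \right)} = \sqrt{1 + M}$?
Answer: $74 \sqrt{2} \approx 104.65$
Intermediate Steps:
$t{\left(q,m \right)} = \sqrt{2}$ ($t{\left(q,m \right)} = \sqrt{1 + 1} = \sqrt{2}$)
$z = 74$
$z t{\left(-1,-22 \right)} = 74 \sqrt{2}$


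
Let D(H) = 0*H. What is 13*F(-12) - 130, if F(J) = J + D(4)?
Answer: -286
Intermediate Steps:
D(H) = 0
F(J) = J (F(J) = J + 0 = J)
13*F(-12) - 130 = 13*(-12) - 130 = -156 - 130 = -286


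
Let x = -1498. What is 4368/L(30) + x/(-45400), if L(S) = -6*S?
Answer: -1650313/68100 ≈ -24.234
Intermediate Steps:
4368/L(30) + x/(-45400) = 4368/((-6*30)) - 1498/(-45400) = 4368/(-180) - 1498*(-1/45400) = 4368*(-1/180) + 749/22700 = -364/15 + 749/22700 = -1650313/68100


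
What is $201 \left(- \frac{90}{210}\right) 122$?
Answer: $- \frac{73566}{7} \approx -10509.0$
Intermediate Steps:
$201 \left(- \frac{90}{210}\right) 122 = 201 \left(\left(-90\right) \frac{1}{210}\right) 122 = 201 \left(- \frac{3}{7}\right) 122 = \left(- \frac{603}{7}\right) 122 = - \frac{73566}{7}$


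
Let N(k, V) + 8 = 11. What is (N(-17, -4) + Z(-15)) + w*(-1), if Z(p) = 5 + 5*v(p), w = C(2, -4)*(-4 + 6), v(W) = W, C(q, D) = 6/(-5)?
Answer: -323/5 ≈ -64.600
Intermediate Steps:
C(q, D) = -6/5 (C(q, D) = 6*(-⅕) = -6/5)
N(k, V) = 3 (N(k, V) = -8 + 11 = 3)
w = -12/5 (w = -6*(-4 + 6)/5 = -6/5*2 = -12/5 ≈ -2.4000)
Z(p) = 5 + 5*p
(N(-17, -4) + Z(-15)) + w*(-1) = (3 + (5 + 5*(-15))) - 12/5*(-1) = (3 + (5 - 75)) + 12/5 = (3 - 70) + 12/5 = -67 + 12/5 = -323/5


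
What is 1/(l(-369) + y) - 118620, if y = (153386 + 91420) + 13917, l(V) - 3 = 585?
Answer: -30759470819/259311 ≈ -1.1862e+5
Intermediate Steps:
l(V) = 588 (l(V) = 3 + 585 = 588)
y = 258723 (y = 244806 + 13917 = 258723)
1/(l(-369) + y) - 118620 = 1/(588 + 258723) - 118620 = 1/259311 - 118620 = -30759470819/259311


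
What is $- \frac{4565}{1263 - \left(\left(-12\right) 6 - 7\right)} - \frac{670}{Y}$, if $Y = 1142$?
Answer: $- \frac{277835}{69662} \approx -3.9883$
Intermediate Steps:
$- \frac{4565}{1263 - \left(\left(-12\right) 6 - 7\right)} - \frac{670}{Y} = - \frac{4565}{1263 - \left(\left(-12\right) 6 - 7\right)} - \frac{670}{1142} = - \frac{4565}{1263 - \left(-72 - 7\right)} - \frac{335}{571} = - \frac{4565}{1263 - -79} - \frac{335}{571} = - \frac{4565}{1263 + 79} - \frac{335}{571} = - \frac{4565}{1342} - \frac{335}{571} = \left(-4565\right) \frac{1}{1342} - \frac{335}{571} = - \frac{415}{122} - \frac{335}{571} = - \frac{277835}{69662}$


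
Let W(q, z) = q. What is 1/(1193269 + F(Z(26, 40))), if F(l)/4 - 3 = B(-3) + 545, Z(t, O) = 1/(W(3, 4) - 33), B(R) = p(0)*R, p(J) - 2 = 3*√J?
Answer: 1/1195437 ≈ 8.3651e-7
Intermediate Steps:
p(J) = 2 + 3*√J
B(R) = 2*R (B(R) = (2 + 3*√0)*R = (2 + 3*0)*R = (2 + 0)*R = 2*R)
Z(t, O) = -1/30 (Z(t, O) = 1/(3 - 33) = 1/(-30) = -1/30)
F(l) = 2168 (F(l) = 12 + 4*(2*(-3) + 545) = 12 + 4*(-6 + 545) = 12 + 4*539 = 12 + 2156 = 2168)
1/(1193269 + F(Z(26, 40))) = 1/(1193269 + 2168) = 1/1195437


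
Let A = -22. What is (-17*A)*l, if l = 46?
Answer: 17204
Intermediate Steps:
(-17*A)*l = -17*(-22)*46 = 374*46 = 17204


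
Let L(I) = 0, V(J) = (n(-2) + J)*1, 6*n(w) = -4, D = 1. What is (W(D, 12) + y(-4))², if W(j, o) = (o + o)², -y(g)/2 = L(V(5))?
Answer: 331776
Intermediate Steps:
n(w) = -⅔ (n(w) = (⅙)*(-4) = -⅔)
V(J) = -⅔ + J (V(J) = (-⅔ + J)*1 = -⅔ + J)
y(g) = 0 (y(g) = -2*0 = 0)
W(j, o) = 4*o² (W(j, o) = (2*o)² = 4*o²)
(W(D, 12) + y(-4))² = (4*12² + 0)² = (4*144 + 0)² = (576 + 0)² = 576² = 331776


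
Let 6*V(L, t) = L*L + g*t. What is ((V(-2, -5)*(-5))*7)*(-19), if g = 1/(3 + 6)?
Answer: 20615/54 ≈ 381.76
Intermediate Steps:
g = ⅑ (g = 1/9 = ⅑ ≈ 0.11111)
V(L, t) = L²/6 + t/54 (V(L, t) = (L*L + t/9)/6 = (L² + t/9)/6 = L²/6 + t/54)
((V(-2, -5)*(-5))*7)*(-19) = ((((⅙)*(-2)² + (1/54)*(-5))*(-5))*7)*(-19) = ((((⅙)*4 - 5/54)*(-5))*7)*(-19) = (((⅔ - 5/54)*(-5))*7)*(-19) = (((31/54)*(-5))*7)*(-19) = -155/54*7*(-19) = -1085/54*(-19) = 20615/54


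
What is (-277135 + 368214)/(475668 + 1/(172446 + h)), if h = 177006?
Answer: 31827738708/166223133937 ≈ 0.19148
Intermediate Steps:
(-277135 + 368214)/(475668 + 1/(172446 + h)) = (-277135 + 368214)/(475668 + 1/(172446 + 177006)) = 91079/(475668 + 1/349452) = 91079/(166223133937/349452) = 91079*(349452/166223133937) = 31827738708/166223133937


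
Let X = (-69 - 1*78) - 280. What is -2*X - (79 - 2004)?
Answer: 2779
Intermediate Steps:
X = -427 (X = (-69 - 78) - 280 = -147 - 280 = -427)
-2*X - (79 - 2004) = -2*(-427) - (79 - 2004) = -1*(-854) - 1*(-1925) = 854 + 1925 = 2779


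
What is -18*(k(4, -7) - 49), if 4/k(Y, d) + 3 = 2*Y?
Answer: 4338/5 ≈ 867.60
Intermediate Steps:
k(Y, d) = 4/(-3 + 2*Y)
-18*(k(4, -7) - 49) = -18*(4/(-3 + 2*4) - 49) = -18*(4/(-3 + 8) - 49) = -18*(4/5 - 49) = -18*(-241/5) = 4338/5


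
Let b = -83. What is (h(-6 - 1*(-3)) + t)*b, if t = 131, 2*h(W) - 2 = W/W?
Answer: -21995/2 ≈ -10998.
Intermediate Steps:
h(W) = 3/2 (h(W) = 1 + (W/W)/2 = 1 + (1/2)*1 = 1 + 1/2 = 3/2)
(h(-6 - 1*(-3)) + t)*b = (3/2 + 131)*(-83) = (265/2)*(-83) = -21995/2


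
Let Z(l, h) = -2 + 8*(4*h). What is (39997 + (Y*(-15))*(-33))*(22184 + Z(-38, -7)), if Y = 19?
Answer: 1084769116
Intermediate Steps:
Z(l, h) = -2 + 32*h
(39997 + (Y*(-15))*(-33))*(22184 + Z(-38, -7)) = (39997 + (19*(-15))*(-33))*(22184 + (-2 + 32*(-7))) = (39997 - 285*(-33))*(22184 + (-2 - 224)) = (39997 + 9405)*(22184 - 226) = 49402*21958 = 1084769116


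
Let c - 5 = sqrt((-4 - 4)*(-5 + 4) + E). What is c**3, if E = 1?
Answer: 512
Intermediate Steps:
c = 8 (c = 5 + sqrt((-4 - 4)*(-5 + 4) + 1) = 5 + sqrt(-8*(-1) + 1) = 5 + sqrt(8 + 1) = 5 + sqrt(9) = 5 + 3 = 8)
c**3 = 8**3 = 512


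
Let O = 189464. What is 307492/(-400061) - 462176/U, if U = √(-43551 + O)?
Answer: -307492/400061 - 462176*√145913/145913 ≈ -1210.7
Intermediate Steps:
U = √145913 (U = √(-43551 + 189464) = √145913 ≈ 381.99)
307492/(-400061) - 462176/U = 307492/(-400061) - 462176*√145913/145913 = 307492*(-1/400061) - 462176*√145913/145913 = -307492/400061 - 462176*√145913/145913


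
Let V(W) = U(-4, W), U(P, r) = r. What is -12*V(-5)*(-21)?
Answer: -1260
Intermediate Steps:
V(W) = W
-12*V(-5)*(-21) = -12*(-5)*(-21) = 60*(-21) = -1260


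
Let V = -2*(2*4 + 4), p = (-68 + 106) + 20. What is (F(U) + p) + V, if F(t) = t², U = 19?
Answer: 395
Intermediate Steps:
p = 58 (p = 38 + 20 = 58)
V = -24 (V = -2*(8 + 4) = -2*12 = -24)
(F(U) + p) + V = (19² + 58) - 24 = (361 + 58) - 24 = 419 - 24 = 395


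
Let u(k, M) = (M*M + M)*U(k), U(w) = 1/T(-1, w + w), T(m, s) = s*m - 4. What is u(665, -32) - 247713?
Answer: -165225067/667 ≈ -2.4771e+5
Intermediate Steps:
T(m, s) = -4 + m*s (T(m, s) = m*s - 4 = -4 + m*s)
U(w) = 1/(-4 - 2*w) (U(w) = 1/(-4 - (w + w)) = 1/(-4 - 2*w))
u(k, M) = -(M + M²)/(4 + 2*k) (u(k, M) = (M*M + M)*(-1/(4 + 2*k)) = (M² + M)*(-1/(4 + 2*k)) = (M + M²)*(-1/(4 + 2*k)) = -(M + M²)/(4 + 2*k))
u(665, -32) - 247713 = -1*(-32)*(1 - 32)/(4 + 2*665) - 247713 = -1*(-32)*(-31)/(4 + 1330) - 247713 = -1*(-32)*(-31)/1334 - 247713 = -1*(-32)*1/1334*(-31) - 247713 = -496/667 - 247713 = -165225067/667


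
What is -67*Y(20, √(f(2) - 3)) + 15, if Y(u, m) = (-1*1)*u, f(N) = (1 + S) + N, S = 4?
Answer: 1355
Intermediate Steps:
f(N) = 5 + N (f(N) = (1 + 4) + N = 5 + N)
Y(u, m) = -u
-67*Y(20, √(f(2) - 3)) + 15 = -(-67)*20 + 15 = -67*(-20) + 15 = 1340 + 15 = 1355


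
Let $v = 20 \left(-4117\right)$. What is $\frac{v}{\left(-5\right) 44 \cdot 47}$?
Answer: $\frac{4117}{517} \approx 7.9632$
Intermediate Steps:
$v = -82340$
$\frac{v}{\left(-5\right) 44 \cdot 47} = - \frac{82340}{\left(-5\right) 44 \cdot 47} = - \frac{82340}{\left(-220\right) 47} = - \frac{82340}{-10340} = \left(-82340\right) \left(- \frac{1}{10340}\right) = \frac{4117}{517}$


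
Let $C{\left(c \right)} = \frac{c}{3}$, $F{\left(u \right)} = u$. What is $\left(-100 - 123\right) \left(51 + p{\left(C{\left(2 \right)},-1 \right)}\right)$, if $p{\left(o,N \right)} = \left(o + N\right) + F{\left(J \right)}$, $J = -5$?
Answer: $- \frac{30551}{3} \approx -10184.0$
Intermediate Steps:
$C{\left(c \right)} = \frac{c}{3}$ ($C{\left(c \right)} = c \frac{1}{3} = \frac{c}{3}$)
$p{\left(o,N \right)} = -5 + N + o$ ($p{\left(o,N \right)} = \left(o + N\right) - 5 = \left(N + o\right) - 5 = -5 + N + o$)
$\left(-100 - 123\right) \left(51 + p{\left(C{\left(2 \right)},-1 \right)}\right) = \left(-100 - 123\right) \left(51 - \frac{16}{3}\right) = - 223 \left(51 - \frac{16}{3}\right) = \left(-223\right) \frac{137}{3} = - \frac{30551}{3}$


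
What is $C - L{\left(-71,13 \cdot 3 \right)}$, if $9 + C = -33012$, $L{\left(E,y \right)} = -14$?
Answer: $-33007$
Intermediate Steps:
$C = -33021$ ($C = -9 - 33012 = -33021$)
$C - L{\left(-71,13 \cdot 3 \right)} = -33021 - -14 = -33021 + 14 = -33007$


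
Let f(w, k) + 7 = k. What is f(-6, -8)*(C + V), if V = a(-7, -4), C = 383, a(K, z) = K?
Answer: -5640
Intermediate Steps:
V = -7
f(w, k) = -7 + k
f(-6, -8)*(C + V) = (-7 - 8)*(383 - 7) = -15*376 = -5640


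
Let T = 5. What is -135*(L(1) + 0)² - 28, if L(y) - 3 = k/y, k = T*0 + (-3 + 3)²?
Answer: -1243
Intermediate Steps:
k = 0 (k = 5*0 + (-3 + 3)² = 0 + 0² = 0 + 0 = 0)
L(y) = 3 (L(y) = 3 + 0/y = 3 + 0 = 3)
-135*(L(1) + 0)² - 28 = -135*(3 + 0)² - 28 = -135*3² - 28 = -135*9 - 28 = -1215 - 28 = -1243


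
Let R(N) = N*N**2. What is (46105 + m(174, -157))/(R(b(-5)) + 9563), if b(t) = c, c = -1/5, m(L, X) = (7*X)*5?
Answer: 2538125/597687 ≈ 4.2466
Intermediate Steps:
m(L, X) = 35*X
c = -1/5 (c = -1*1/5 = -1/5 ≈ -0.20000)
b(t) = -1/5
R(N) = N**3
(46105 + m(174, -157))/(R(b(-5)) + 9563) = (46105 + 35*(-157))/((-1/5)**3 + 9563) = (46105 - 5495)/(-1/125 + 9563) = 40610/(1195374/125) = 40610*(125/1195374) = 2538125/597687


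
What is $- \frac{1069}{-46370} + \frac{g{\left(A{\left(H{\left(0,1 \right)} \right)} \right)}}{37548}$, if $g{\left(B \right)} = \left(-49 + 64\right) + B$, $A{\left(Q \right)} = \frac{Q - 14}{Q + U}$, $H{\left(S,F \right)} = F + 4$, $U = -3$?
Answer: $\frac{1934557}{82909560} \approx 0.023333$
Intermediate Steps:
$H{\left(S,F \right)} = 4 + F$
$A{\left(Q \right)} = \frac{-14 + Q}{-3 + Q}$ ($A{\left(Q \right)} = \frac{Q - 14}{Q - 3} = \frac{-14 + Q}{-3 + Q}$)
$g{\left(B \right)} = 15 + B$
$- \frac{1069}{-46370} + \frac{g{\left(A{\left(H{\left(0,1 \right)} \right)} \right)}}{37548} = - \frac{1069}{-46370} + \frac{15 + \frac{-14 + \left(4 + 1\right)}{-3 + \left(4 + 1\right)}}{37548} = \left(-1069\right) \left(- \frac{1}{46370}\right) + \left(15 + \frac{-14 + 5}{-3 + 5}\right) \frac{1}{37548} = \frac{1069}{46370} + \left(15 + \frac{1}{2} \left(-9\right)\right) \frac{1}{37548} = \frac{1069}{46370} + \left(15 - \frac{9}{2}\right) \frac{1}{37548} = \frac{1069}{46370} + \frac{21}{2} \cdot \frac{1}{37548} = \frac{1069}{46370} + \frac{1}{3576} = \frac{1934557}{82909560}$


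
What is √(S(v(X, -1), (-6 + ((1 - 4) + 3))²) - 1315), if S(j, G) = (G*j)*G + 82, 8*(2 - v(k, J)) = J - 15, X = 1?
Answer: 3*√439 ≈ 62.857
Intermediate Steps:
v(k, J) = 31/8 - J/8 (v(k, J) = 2 - (J - 15)/8 = 2 - (-15 + J)/8 = 2 + (15/8 - J/8) = 31/8 - J/8)
S(j, G) = 82 + j*G² (S(j, G) = j*G² + 82 = 82 + j*G²)
√(S(v(X, -1), (-6 + ((1 - 4) + 3))²) - 1315) = √((82 + (31/8 - ⅛*(-1))*((-6 + ((1 - 4) + 3))²)²) - 1315) = √((82 + (31/8 + ⅛)*((-6 + (-3 + 3))²)²) - 1315) = √((82 + 4*((-6 + 0)²)²) - 1315) = √((82 + 4*((-6)²)²) - 1315) = √((82 + 4*36²) - 1315) = √((82 + 4*1296) - 1315) = √((82 + 5184) - 1315) = √(5266 - 1315) = √3951 = 3*√439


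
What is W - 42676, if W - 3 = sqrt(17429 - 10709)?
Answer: -42673 + 8*sqrt(105) ≈ -42591.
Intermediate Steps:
W = 3 + 8*sqrt(105) (W = 3 + sqrt(17429 - 10709) = 3 + sqrt(6720) = 3 + 8*sqrt(105) ≈ 84.976)
W - 42676 = (3 + 8*sqrt(105)) - 42676 = -42673 + 8*sqrt(105)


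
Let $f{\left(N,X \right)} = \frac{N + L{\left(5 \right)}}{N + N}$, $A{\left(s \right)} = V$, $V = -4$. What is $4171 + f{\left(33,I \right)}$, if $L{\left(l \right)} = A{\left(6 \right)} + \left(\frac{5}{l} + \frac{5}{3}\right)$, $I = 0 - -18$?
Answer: $\frac{825953}{198} \approx 4171.5$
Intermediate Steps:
$I = 18$ ($I = 0 + 18 = 18$)
$A{\left(s \right)} = -4$
$L{\left(l \right)} = - \frac{7}{3} + \frac{5}{l}$ ($L{\left(l \right)} = -4 + \left(\frac{5}{l} + \frac{5}{3}\right) = -4 + \left(\frac{5}{3} + \frac{5}{l}\right) = - \frac{7}{3} + \frac{5}{l}$)
$f{\left(N,X \right)} = \frac{- \frac{4}{3} + N}{2 N}$ ($f{\left(N,X \right)} = \frac{N - \left(\frac{7}{3} - \frac{5}{5}\right)}{N + N} = \frac{N + \left(- \frac{7}{3} + 5 \cdot \frac{1}{5}\right)}{2 N} = \left(N + \left(- \frac{7}{3} + 1\right)\right) \frac{1}{2 N} = \left(N - \frac{4}{3}\right) \frac{1}{2 N} = \left(- \frac{4}{3} + N\right) \frac{1}{2 N} = \frac{- \frac{4}{3} + N}{2 N}$)
$4171 + f{\left(33,I \right)} = 4171 + \frac{-4 + 3 \cdot 33}{6 \cdot 33} = 4171 + \frac{1}{6} \cdot \frac{1}{33} \left(-4 + 99\right) = 4171 + \frac{1}{6} \cdot \frac{1}{33} \cdot 95 = 4171 + \frac{95}{198} = \frac{825953}{198}$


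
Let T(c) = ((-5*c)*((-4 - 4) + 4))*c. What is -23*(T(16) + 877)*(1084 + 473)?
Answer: -214758567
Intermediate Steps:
T(c) = 20*c**2 (T(c) = ((-5*c)*(-8 + 4))*c = (-5*c*(-4))*c = (20*c)*c = 20*c**2)
-23*(T(16) + 877)*(1084 + 473) = -23*(20*16**2 + 877)*(1084 + 473) = -23*(20*256 + 877)*1557 = -23*(5120 + 877)*1557 = -137931*1557 = -23*9337329 = -214758567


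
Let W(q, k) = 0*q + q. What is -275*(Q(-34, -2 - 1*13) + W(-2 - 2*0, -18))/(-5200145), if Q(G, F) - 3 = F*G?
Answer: 28105/1040029 ≈ 0.027023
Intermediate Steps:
W(q, k) = q (W(q, k) = 0 + q = q)
Q(G, F) = 3 + F*G
-275*(Q(-34, -2 - 1*13) + W(-2 - 2*0, -18))/(-5200145) = -275*((3 + (-2 - 1*13)*(-34)) + (-2 - 2*0))/(-5200145) = -275*((3 + (-2 - 13)*(-34)) + (-2 + 0))*(-1/5200145) = -275*((3 - 15*(-34)) - 2)*(-1/5200145) = -275*((3 + 510) - 2)*(-1/5200145) = -275*(513 - 2)*(-1/5200145) = -275*511*(-1/5200145) = -140525*(-1/5200145) = 28105/1040029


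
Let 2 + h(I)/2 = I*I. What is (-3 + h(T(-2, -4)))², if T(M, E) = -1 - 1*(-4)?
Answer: 121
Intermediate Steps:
T(M, E) = 3 (T(M, E) = -1 + 4 = 3)
h(I) = -4 + 2*I² (h(I) = -4 + 2*(I*I) = -4 + 2*I²)
(-3 + h(T(-2, -4)))² = (-3 + (-4 + 2*3²))² = (-3 + (-4 + 2*9))² = (-3 + (-4 + 18))² = (-3 + 14)² = 11² = 121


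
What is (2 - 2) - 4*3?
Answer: -12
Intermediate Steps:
(2 - 2) - 4*3 = 0 - 12 = -12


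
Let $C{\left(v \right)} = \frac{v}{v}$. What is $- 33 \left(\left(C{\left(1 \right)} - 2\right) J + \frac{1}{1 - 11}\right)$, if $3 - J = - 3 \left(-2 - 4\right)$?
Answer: $- \frac{4917}{10} \approx -491.7$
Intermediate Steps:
$C{\left(v \right)} = 1$
$J = -15$ ($J = 3 - - 3 \left(-2 - 4\right) = 3 - \left(-3\right) \left(-6\right) = 3 - 18 = -15$)
$- 33 \left(\left(C{\left(1 \right)} - 2\right) J + \frac{1}{1 - 11}\right) = - 33 \left(\left(1 - 2\right) \left(-15\right) + \frac{1}{1 - 11}\right) = - 33 \left(\left(-1\right) \left(-15\right) + \frac{1}{-10}\right) = - 33 \left(15 - \frac{1}{10}\right) = \left(-33\right) \frac{149}{10} = - \frac{4917}{10}$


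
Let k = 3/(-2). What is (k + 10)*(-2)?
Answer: -17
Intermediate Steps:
k = -3/2 (k = 3*(-½) = -3/2 ≈ -1.5000)
(k + 10)*(-2) = (-3/2 + 10)*(-2) = (17/2)*(-2) = -17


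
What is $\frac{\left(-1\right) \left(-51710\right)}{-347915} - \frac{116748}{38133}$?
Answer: $- \frac{946449730}{294823171} \approx -3.2102$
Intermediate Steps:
$\frac{\left(-1\right) \left(-51710\right)}{-347915} - \frac{116748}{38133} = 51710 \left(- \frac{1}{347915}\right) - \frac{12972}{4237} = - \frac{10342}{69583} - \frac{12972}{4237} = - \frac{946449730}{294823171}$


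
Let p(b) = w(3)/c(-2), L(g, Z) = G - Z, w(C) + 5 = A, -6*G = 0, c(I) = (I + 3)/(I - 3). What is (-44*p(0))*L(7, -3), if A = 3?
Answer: -1320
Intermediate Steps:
c(I) = (3 + I)/(-3 + I)
G = 0 (G = -⅙*0 = 0)
w(C) = -2 (w(C) = -5 + 3 = -2)
L(g, Z) = -Z (L(g, Z) = 0 - Z = -Z)
p(b) = 10 (p(b) = -2*(-3 - 2)/(3 - 2) = -2/(1/(-5)) = -2/((-⅕*1)) = -2/(-⅕) = -2*(-5) = 10)
(-44*p(0))*L(7, -3) = (-44*10)*(-1*(-3)) = -440*3 = -1320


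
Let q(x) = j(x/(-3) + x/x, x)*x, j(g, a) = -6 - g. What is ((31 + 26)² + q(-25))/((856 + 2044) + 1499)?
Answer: 10897/13197 ≈ 0.82572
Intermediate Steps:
q(x) = x*(-7 + x/3) (q(x) = (-6 - (x/(-3) + x/x))*x = (-6 - (x*(-⅓) + 1))*x = (-6 - (-x/3 + 1))*x = (-6 - (1 - x/3))*x = (-6 + (-1 + x/3))*x = (-7 + x/3)*x = x*(-7 + x/3))
((31 + 26)² + q(-25))/((856 + 2044) + 1499) = ((31 + 26)² + (⅓)*(-25)*(-21 - 25))/((856 + 2044) + 1499) = (57² + (⅓)*(-25)*(-46))/(2900 + 1499) = (3249 + 1150/3)/4399 = (10897/3)*(1/4399) = 10897/13197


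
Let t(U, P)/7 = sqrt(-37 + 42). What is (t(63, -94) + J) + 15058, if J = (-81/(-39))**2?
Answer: 2545531/169 + 7*sqrt(5) ≈ 15078.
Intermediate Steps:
J = 729/169 (J = (-81*(-1/39))**2 = (27/13)**2 = 729/169 ≈ 4.3136)
t(U, P) = 7*sqrt(5) (t(U, P) = 7*sqrt(-37 + 42) = 7*sqrt(5))
(t(63, -94) + J) + 15058 = (7*sqrt(5) + 729/169) + 15058 = (729/169 + 7*sqrt(5)) + 15058 = 2545531/169 + 7*sqrt(5)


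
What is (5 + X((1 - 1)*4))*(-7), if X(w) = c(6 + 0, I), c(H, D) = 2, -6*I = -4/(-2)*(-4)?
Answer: -49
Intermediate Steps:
I = 4/3 (I = -(-4/(-2))*(-4)/6 = -(-4*(-1/2))*(-4)/6 = -(-4)/3 = -1/6*(-8) = 4/3 ≈ 1.3333)
X(w) = 2
(5 + X((1 - 1)*4))*(-7) = (5 + 2)*(-7) = 7*(-7) = -49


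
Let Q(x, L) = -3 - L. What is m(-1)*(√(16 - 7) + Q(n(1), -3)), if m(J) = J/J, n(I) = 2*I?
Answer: 3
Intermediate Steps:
m(J) = 1
m(-1)*(√(16 - 7) + Q(n(1), -3)) = 1*(√(16 - 7) + (-3 - 1*(-3))) = 1*(√9 + (-3 + 3)) = 1*(3 + 0) = 1*3 = 3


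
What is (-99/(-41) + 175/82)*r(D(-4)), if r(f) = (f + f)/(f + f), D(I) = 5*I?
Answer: 373/82 ≈ 4.5488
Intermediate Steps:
r(f) = 1 (r(f) = (2*f)/((2*f)) = (2*f)*(1/(2*f)) = 1)
(-99/(-41) + 175/82)*r(D(-4)) = (-99/(-41) + 175/82)*1 = (-99*(-1/41) + 175*(1/82))*1 = (99/41 + 175/82)*1 = (373/82)*1 = 373/82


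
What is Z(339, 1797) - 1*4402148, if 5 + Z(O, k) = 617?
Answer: -4401536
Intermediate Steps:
Z(O, k) = 612 (Z(O, k) = -5 + 617 = 612)
Z(339, 1797) - 1*4402148 = 612 - 1*4402148 = 612 - 4402148 = -4401536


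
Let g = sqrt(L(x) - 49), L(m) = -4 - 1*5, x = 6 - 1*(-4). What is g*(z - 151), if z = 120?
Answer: -31*I*sqrt(58) ≈ -236.09*I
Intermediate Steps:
x = 10 (x = 6 + 4 = 10)
L(m) = -9 (L(m) = -4 - 5 = -9)
g = I*sqrt(58) (g = sqrt(-9 - 49) = sqrt(-58) = I*sqrt(58) ≈ 7.6158*I)
g*(z - 151) = (I*sqrt(58))*(120 - 151) = (I*sqrt(58))*(-31) = -31*I*sqrt(58)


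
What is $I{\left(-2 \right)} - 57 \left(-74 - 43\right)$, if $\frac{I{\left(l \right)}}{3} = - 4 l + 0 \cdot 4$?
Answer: $6693$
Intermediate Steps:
$I{\left(l \right)} = - 12 l$ ($I{\left(l \right)} = 3 \left(- 4 l + 0 \cdot 4\right) = 3 \left(- 4 l + 0\right) = 3 \left(- 4 l\right) = - 12 l$)
$I{\left(-2 \right)} - 57 \left(-74 - 43\right) = \left(-12\right) \left(-2\right) - 57 \left(-74 - 43\right) = 24 - -6669 = 24 + 6669 = 6693$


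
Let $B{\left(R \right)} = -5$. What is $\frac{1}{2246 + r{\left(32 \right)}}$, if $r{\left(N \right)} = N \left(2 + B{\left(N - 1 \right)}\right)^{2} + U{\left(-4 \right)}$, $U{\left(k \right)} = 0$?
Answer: $\frac{1}{2534} \approx 0.00039463$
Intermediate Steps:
$r{\left(N \right)} = 9 N$ ($r{\left(N \right)} = N \left(2 - 5\right)^{2} + 0 = N \left(-3\right)^{2} + 0 = N 9 + 0 = 9 N + 0 = 9 N$)
$\frac{1}{2246 + r{\left(32 \right)}} = \frac{1}{2246 + 9 \cdot 32} = \frac{1}{2246 + 288} = \frac{1}{2534}$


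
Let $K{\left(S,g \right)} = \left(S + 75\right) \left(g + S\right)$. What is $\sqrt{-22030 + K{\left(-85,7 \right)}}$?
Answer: $25 i \sqrt{34} \approx 145.77 i$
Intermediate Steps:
$K{\left(S,g \right)} = \left(75 + S\right) \left(S + g\right)$
$\sqrt{-22030 + K{\left(-85,7 \right)}} = \sqrt{-22030 + \left(\left(-85\right)^{2} + 75 \left(-85\right) + 75 \cdot 7 - 595\right)} = \sqrt{-22030 + \left(7225 - 6375 + 525 - 595\right)} = \sqrt{-22030 + 780} = \sqrt{-21250} = 25 i \sqrt{34}$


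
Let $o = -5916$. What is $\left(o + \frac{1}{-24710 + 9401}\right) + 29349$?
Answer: $\frac{358735796}{15309} \approx 23433.0$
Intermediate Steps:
$\left(o + \frac{1}{-24710 + 9401}\right) + 29349 = \left(-5916 + \frac{1}{-24710 + 9401}\right) + 29349 = \left(-5916 + \frac{1}{-15309}\right) + 29349 = \left(-5916 - \frac{1}{15309}\right) + 29349 = - \frac{90568045}{15309} + 29349 = \frac{358735796}{15309}$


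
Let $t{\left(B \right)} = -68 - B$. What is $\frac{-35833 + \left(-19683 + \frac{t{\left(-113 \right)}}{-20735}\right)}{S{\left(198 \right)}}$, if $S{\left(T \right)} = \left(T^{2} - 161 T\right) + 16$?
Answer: $- \frac{230224861}{30447274} \approx -7.5614$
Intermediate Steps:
$S{\left(T \right)} = 16 + T^{2} - 161 T$
$\frac{-35833 + \left(-19683 + \frac{t{\left(-113 \right)}}{-20735}\right)}{S{\left(198 \right)}} = \frac{-35833 - \left(19683 - \frac{-68 - -113}{-20735}\right)}{16 + 198^{2} - 31878} = \frac{-35833 - \left(19683 - \left(-68 + 113\right) \left(- \frac{1}{20735}\right)\right)}{16 + 39204 - 31878} = \frac{-35833 + \left(-19683 + 45 \left(- \frac{1}{20735}\right)\right)}{7342} = \left(-35833 - \frac{81625410}{4147}\right) \frac{1}{7342} = \left(- \frac{230224861}{4147}\right) \frac{1}{7342} = - \frac{230224861}{30447274}$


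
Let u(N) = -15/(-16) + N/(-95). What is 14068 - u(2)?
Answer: 21381967/1520 ≈ 14067.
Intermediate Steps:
u(N) = 15/16 - N/95 (u(N) = -15*(-1/16) + N*(-1/95) = 15/16 - N/95)
14068 - u(2) = 14068 - (15/16 - 1/95*2) = 14068 - (15/16 - 2/95) = 14068 - 1*1393/1520 = 14068 - 1393/1520 = 21381967/1520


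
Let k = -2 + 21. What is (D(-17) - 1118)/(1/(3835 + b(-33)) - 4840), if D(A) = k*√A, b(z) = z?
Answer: 4250636/18401679 - 72238*I*√17/18401679 ≈ 0.23099 - 0.016186*I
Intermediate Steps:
k = 19
D(A) = 19*√A
(D(-17) - 1118)/(1/(3835 + b(-33)) - 4840) = (19*√(-17) - 1118)/(1/(3835 - 33) - 4840) = (19*(I*√17) - 1118)/(1/3802 - 4840) = (19*I*√17 - 1118)/(1/3802 - 4840) = (-1118 + 19*I*√17)/(-18401679/3802) = (-1118 + 19*I*√17)*(-3802/18401679) = 4250636/18401679 - 72238*I*√17/18401679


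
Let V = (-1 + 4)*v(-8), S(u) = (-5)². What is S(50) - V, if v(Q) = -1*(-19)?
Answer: -32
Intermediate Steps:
S(u) = 25
v(Q) = 19
V = 57 (V = (-1 + 4)*19 = 3*19 = 57)
S(50) - V = 25 - 1*57 = 25 - 57 = -32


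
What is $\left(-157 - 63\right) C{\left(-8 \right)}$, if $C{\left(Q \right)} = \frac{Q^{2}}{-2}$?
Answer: $7040$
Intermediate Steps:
$C{\left(Q \right)} = - \frac{Q^{2}}{2}$
$\left(-157 - 63\right) C{\left(-8 \right)} = \left(-157 - 63\right) \left(- \frac{\left(-8\right)^{2}}{2}\right) = - 220 \left(\left(- \frac{1}{2}\right) 64\right) = \left(-220\right) \left(-32\right) = 7040$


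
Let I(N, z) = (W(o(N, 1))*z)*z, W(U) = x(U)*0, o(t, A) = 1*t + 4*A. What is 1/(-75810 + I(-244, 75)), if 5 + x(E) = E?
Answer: -1/75810 ≈ -1.3191e-5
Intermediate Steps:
o(t, A) = t + 4*A
x(E) = -5 + E
W(U) = 0 (W(U) = (-5 + U)*0 = 0)
I(N, z) = 0 (I(N, z) = (0*z)*z = 0*z = 0)
1/(-75810 + I(-244, 75)) = 1/(-75810 + 0) = 1/(-75810) = -1/75810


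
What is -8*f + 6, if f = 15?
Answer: -114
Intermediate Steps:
-8*f + 6 = -8*15 + 6 = -120 + 6 = -114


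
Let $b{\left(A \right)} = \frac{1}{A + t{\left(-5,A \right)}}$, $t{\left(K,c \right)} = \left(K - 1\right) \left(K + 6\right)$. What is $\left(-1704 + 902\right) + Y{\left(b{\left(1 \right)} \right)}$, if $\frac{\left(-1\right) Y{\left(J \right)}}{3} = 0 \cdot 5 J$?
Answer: $-802$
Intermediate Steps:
$t{\left(K,c \right)} = \left(-1 + K\right) \left(6 + K\right)$
$b{\left(A \right)} = \frac{1}{-6 + A}$ ($b{\left(A \right)} = \frac{1}{A + \left(-6 + \left(-5\right)^{2} + 5 \left(-5\right)\right)} = \frac{1}{A - 6} = \frac{1}{-6 + A}$)
$Y{\left(J \right)} = 0$ ($Y{\left(J \right)} = - 3 \cdot 0 \cdot 5 J = \left(-3\right) 0 = 0$)
$\left(-1704 + 902\right) + Y{\left(b{\left(1 \right)} \right)} = \left(-1704 + 902\right) + 0 = -802 + 0 = -802$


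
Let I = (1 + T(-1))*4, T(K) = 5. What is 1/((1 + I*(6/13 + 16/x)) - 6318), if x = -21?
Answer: -91/575503 ≈ -0.00015812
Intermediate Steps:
I = 24 (I = (1 + 5)*4 = 6*4 = 24)
1/((1 + I*(6/13 + 16/x)) - 6318) = 1/((1 + 24*(6/13 + 16/(-21))) - 6318) = 1/((1 + 24*(6*(1/13) + 16*(-1/21))) - 6318) = 1/((1 + 24*(6/13 - 16/21)) - 6318) = 1/((1 + 24*(-82/273)) - 6318) = 1/((1 - 656/91) - 6318) = 1/(-565/91 - 6318) = 1/(-575503/91) = -91/575503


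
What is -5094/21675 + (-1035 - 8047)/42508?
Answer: -68898017/153560150 ≈ -0.44867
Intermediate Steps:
-5094/21675 + (-1035 - 8047)/42508 = -5094*1/21675 - 9082*1/42508 = -1698/7225 - 4541/21254 = -68898017/153560150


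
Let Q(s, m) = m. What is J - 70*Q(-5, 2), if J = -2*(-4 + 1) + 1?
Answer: -133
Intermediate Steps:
J = 7 (J = -2*(-3) + 1 = 6 + 1 = 7)
J - 70*Q(-5, 2) = 7 - 70*2 = 7 - 140 = -133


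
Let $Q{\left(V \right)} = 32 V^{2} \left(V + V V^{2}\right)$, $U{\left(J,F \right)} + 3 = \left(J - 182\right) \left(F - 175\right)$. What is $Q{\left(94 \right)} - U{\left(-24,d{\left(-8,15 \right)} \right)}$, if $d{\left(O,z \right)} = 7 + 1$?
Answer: $234875831457$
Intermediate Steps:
$d{\left(O,z \right)} = 8$
$U{\left(J,F \right)} = -3 + \left(-182 + J\right) \left(-175 + F\right)$ ($U{\left(J,F \right)} = -3 + \left(J - 182\right) \left(F - 175\right) = -3 + \left(-182 + J\right) \left(-175 + F\right)$)
$Q{\left(V \right)} = 32 V^{2} \left(V + V^{3}\right)$
$Q{\left(94 \right)} - U{\left(-24,d{\left(-8,15 \right)} \right)} = 32 \cdot 94^{3} \left(1 + 94^{2}\right) - \left(31847 - 1456 - -4200 + 8 \left(-24\right)\right) = 32 \cdot 830584 \left(1 + 8836\right) - \left(31847 - 1456 + 4200 - 192\right) = 32 \cdot 830584 \cdot 8837 - 34399 = 234875865856 - 34399 = 234875831457$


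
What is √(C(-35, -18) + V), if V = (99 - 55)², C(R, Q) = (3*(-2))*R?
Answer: √2146 ≈ 46.325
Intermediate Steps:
C(R, Q) = -6*R
V = 1936 (V = 44² = 1936)
√(C(-35, -18) + V) = √(-6*(-35) + 1936) = √(210 + 1936) = √2146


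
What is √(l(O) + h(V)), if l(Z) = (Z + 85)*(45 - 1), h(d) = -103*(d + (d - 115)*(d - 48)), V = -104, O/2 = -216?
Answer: 2*I*√858305 ≈ 1852.9*I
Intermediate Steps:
O = -432 (O = 2*(-216) = -432)
h(d) = -103*d - 103*(-115 + d)*(-48 + d) (h(d) = -103*(d + (-115 + d)*(-48 + d)) = -103*d - 103*(-115 + d)*(-48 + d))
l(Z) = 3740 + 44*Z (l(Z) = (85 + Z)*44 = 3740 + 44*Z)
√(l(O) + h(V)) = √((3740 + 44*(-432)) + (-568560 - 103*(-104)² + 16686*(-104))) = √((3740 - 19008) + (-568560 - 103*10816 - 1735344)) = √(-15268 + (-568560 - 1114048 - 1735344)) = √(-15268 - 3417952) = √(-3433220) = 2*I*√858305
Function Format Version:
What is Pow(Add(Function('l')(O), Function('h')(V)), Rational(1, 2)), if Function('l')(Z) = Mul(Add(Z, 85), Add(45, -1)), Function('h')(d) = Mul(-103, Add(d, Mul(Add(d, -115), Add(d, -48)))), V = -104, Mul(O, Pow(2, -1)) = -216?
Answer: Mul(2, I, Pow(858305, Rational(1, 2))) ≈ Mul(1852.9, I)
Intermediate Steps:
O = -432 (O = Mul(2, -216) = -432)
Function('h')(d) = Add(Mul(-103, d), Mul(-103, Add(-115, d), Add(-48, d))) (Function('h')(d) = Mul(-103, Add(d, Mul(Add(-115, d), Add(-48, d)))) = Add(Mul(-103, d), Mul(-103, Add(-115, d), Add(-48, d))))
Function('l')(Z) = Add(3740, Mul(44, Z)) (Function('l')(Z) = Mul(Add(85, Z), 44) = Add(3740, Mul(44, Z)))
Pow(Add(Function('l')(O), Function('h')(V)), Rational(1, 2)) = Pow(Add(Add(3740, Mul(44, -432)), Add(-568560, Mul(-103, Pow(-104, 2)), Mul(16686, -104))), Rational(1, 2)) = Pow(Add(Add(3740, -19008), Add(-568560, Mul(-103, 10816), -1735344)), Rational(1, 2)) = Pow(Add(-15268, Add(-568560, -1114048, -1735344)), Rational(1, 2)) = Pow(Add(-15268, -3417952), Rational(1, 2)) = Pow(-3433220, Rational(1, 2)) = Mul(2, I, Pow(858305, Rational(1, 2)))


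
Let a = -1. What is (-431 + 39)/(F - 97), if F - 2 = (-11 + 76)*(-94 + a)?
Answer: 196/3135 ≈ 0.062520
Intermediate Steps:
F = -6173 (F = 2 + (-11 + 76)*(-94 - 1) = 2 + 65*(-95) = 2 - 6175 = -6173)
(-431 + 39)/(F - 97) = (-431 + 39)/(-6173 - 97) = -392/(-6270) = -392*(-1/6270) = 196/3135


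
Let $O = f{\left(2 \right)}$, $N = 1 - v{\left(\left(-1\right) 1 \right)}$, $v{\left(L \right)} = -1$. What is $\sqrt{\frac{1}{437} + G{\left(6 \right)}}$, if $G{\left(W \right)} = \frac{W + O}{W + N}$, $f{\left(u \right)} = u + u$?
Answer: $\frac{\sqrt{956593}}{874} \approx 1.1191$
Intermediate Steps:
$N = 2$ ($N = 1 - -1 = 1 + 1 = 2$)
$f{\left(u \right)} = 2 u$
$O = 4$ ($O = 2 \cdot 2 = 4$)
$G{\left(W \right)} = \frac{4 + W}{2 + W}$ ($G{\left(W \right)} = \frac{W + 4}{W + 2} = \frac{4 + W}{2 + W}$)
$\sqrt{\frac{1}{437} + G{\left(6 \right)}} = \sqrt{\frac{1}{437} + \frac{4 + 6}{2 + 6}} = \sqrt{\frac{1}{437} + \frac{1}{8} \cdot 10} = \sqrt{\frac{1}{437} + \frac{5}{4}} = \sqrt{\frac{2189}{1748}} = \frac{\sqrt{956593}}{874}$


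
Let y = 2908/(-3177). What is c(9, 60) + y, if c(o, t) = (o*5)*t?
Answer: 8574992/3177 ≈ 2699.1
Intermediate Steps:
y = -2908/3177 (y = 2908*(-1/3177) = -2908/3177 ≈ -0.91533)
c(o, t) = 5*o*t (c(o, t) = (5*o)*t = 5*o*t)
c(9, 60) + y = 5*9*60 - 2908/3177 = 2700 - 2908/3177 = 8574992/3177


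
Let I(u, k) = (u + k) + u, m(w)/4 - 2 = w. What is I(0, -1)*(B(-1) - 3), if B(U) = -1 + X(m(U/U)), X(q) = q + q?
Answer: -20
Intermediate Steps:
m(w) = 8 + 4*w
X(q) = 2*q
I(u, k) = k + 2*u (I(u, k) = (k + u) + u = k + 2*u)
B(U) = 23 (B(U) = -1 + 2*(8 + 4*(U/U)) = -1 + 2*(8 + 4*1) = -1 + 2*(8 + 4) = -1 + 2*12 = -1 + 24 = 23)
I(0, -1)*(B(-1) - 3) = (-1 + 2*0)*(23 - 3) = (-1 + 0)*20 = -1*20 = -20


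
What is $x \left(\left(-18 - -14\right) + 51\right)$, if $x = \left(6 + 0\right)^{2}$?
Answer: $1692$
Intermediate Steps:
$x = 36$ ($x = 6^{2} = 36$)
$x \left(\left(-18 - -14\right) + 51\right) = 36 \left(\left(-18 - -14\right) + 51\right) = 36 \left(\left(-18 + 14\right) + 51\right) = 36 \left(-4 + 51\right) = 36 \cdot 47 = 1692$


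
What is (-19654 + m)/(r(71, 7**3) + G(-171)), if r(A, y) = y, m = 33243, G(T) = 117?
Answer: 13589/460 ≈ 29.541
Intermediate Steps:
(-19654 + m)/(r(71, 7**3) + G(-171)) = (-19654 + 33243)/(7**3 + 117) = 13589/(343 + 117) = 13589/460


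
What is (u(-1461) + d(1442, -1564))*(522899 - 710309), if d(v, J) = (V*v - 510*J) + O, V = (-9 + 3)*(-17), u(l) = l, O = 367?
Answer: -176845698300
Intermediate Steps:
V = 102 (V = -6*(-17) = 102)
d(v, J) = 367 - 510*J + 102*v (d(v, J) = (102*v - 510*J) + 367 = (-510*J + 102*v) + 367 = 367 - 510*J + 102*v)
(u(-1461) + d(1442, -1564))*(522899 - 710309) = (-1461 + (367 - 510*(-1564) + 102*1442))*(522899 - 710309) = (-1461 + (367 + 797640 + 147084))*(-187410) = (-1461 + 945091)*(-187410) = 943630*(-187410) = -176845698300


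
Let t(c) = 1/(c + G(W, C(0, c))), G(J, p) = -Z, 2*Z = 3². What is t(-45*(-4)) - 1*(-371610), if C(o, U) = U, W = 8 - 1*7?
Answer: 130435112/351 ≈ 3.7161e+5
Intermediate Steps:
W = 1 (W = 8 - 7 = 1)
Z = 9/2 (Z = (½)*3² = (½)*9 = 9/2 ≈ 4.5000)
G(J, p) = -9/2 (G(J, p) = -1*9/2 = -9/2)
t(c) = 1/(-9/2 + c) (t(c) = 1/(c - 9/2) = 1/(-9/2 + c))
t(-45*(-4)) - 1*(-371610) = 2/(-9 + 2*(-45*(-4))) - 1*(-371610) = 2/(-9 + 2*180) + 371610 = 2/(-9 + 360) + 371610 = 2/351 + 371610 = 130435112/351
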